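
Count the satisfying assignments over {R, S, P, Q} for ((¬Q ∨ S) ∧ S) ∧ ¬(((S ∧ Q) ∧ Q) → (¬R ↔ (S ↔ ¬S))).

2

Initial set: {(((¬Q ∨ S) ∧ S) ∧ ¬(((S ∧ Q) ∧ Q) → (¬R ↔ (S ↔ ¬S))))}.
(((¬Q ∨ S) ∧ S) ∧ ¬(((S ∧ Q) ∧ Q) → (¬R ↔ (S ↔ ¬S)))): α-rule — add ((¬Q ∨ S) ∧ S), ¬(((S ∧ Q) ∧ Q) → (¬R ↔ (S ↔ ¬S))).
((¬Q ∨ S) ∧ S): α-rule — add (¬Q ∨ S), S.
¬(((S ∧ Q) ∧ Q) → (¬R ↔ (S ↔ ¬S))): α-rule — add ((S ∧ Q) ∧ Q), ¬(¬R ↔ (S ↔ ¬S)).
((S ∧ Q) ∧ Q): α-rule — add (S ∧ Q), Q.
(S ∧ Q): α-rule — add S, Q.
(¬Q ∨ S): β-rule — branch into ¬Q  //  S.
  branch 1 (add ¬Q):
    × closes — contains both Q and ¬Q.
  branch 2 (add S):
    ¬(¬R ↔ (S ↔ ¬S)): β-rule — branch into ¬R, ¬(S ↔ ¬S)  //  ¬¬R, (S ↔ ¬S).
      branch 2.1 (add ¬R, ¬(S ↔ ¬S)):
        ¬(S ↔ ¬S): β-rule — branch into S, ¬¬S  //  ¬S, ¬S.
          branch 2.1.1 (add S, ¬¬S):
            ○ open, literals {Q=1, R=0, S=1}.
          branch 2.1.2 (add ¬S, ¬S):
            × closes — contains both S and ¬S.
      branch 2.2 (add ¬¬R, (S ↔ ¬S)):
        (S ↔ ¬S): β-rule — branch into S, ¬S  //  ¬S, ¬¬S.
          branch 2.2.1 (add S, ¬S):
            × closes — contains both S and ¬S.
          branch 2.2.2 (add ¬S, ¬¬S):
            × closes — contains both S and ¬S.
4 branches closed, 1 open.
Each open branch fixes some atoms; the unmentioned ones are free. Counting distinct full assignments: branch {Q=1, R=0, S=1} (P) contributes 2 new. Total: 2.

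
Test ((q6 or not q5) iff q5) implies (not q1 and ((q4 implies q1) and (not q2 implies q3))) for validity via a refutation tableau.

Not valid

Assume the negation and expand:
Initial set: {not (((q6 or not q5) iff q5) implies (not q1 and ((q4 implies q1) and (not q2 implies q3))))}.
not (((q6 or not q5) iff q5) implies (not q1 and ((q4 implies q1) and (not q2 implies q3)))): α-rule — add ((q6 or not q5) iff q5), not (not q1 and ((q4 implies q1) and (not q2 implies q3))).
((q6 or not q5) iff q5): β-rule — branch into (q6 or not q5), q5  //  not (q6 or not q5), not q5.
  branch 1 (add (q6 or not q5), q5):
    not (not q1 and ((q4 implies q1) and (not q2 implies q3))): β-rule — branch into not not q1  //  not ((q4 implies q1) and (not q2 implies q3)).
      branch 1.1 (add not not q1):
        (q6 or not q5): β-rule — branch into q6  //  not q5.
          branch 1.1.1 (add q6):
            ○ open, literals {q1=true, q5=true, q6=true}.
          branch 1.1.2 (add not q5):
            × closes — contains both q5 and not q5.
      branch 1.2 (add not ((q4 implies q1) and (not q2 implies q3))):
        (q6 or not q5): β-rule — branch into q6  //  not q5.
          branch 1.2.1 (add q6):
            not ((q4 implies q1) and (not q2 implies q3)): β-rule — branch into not (q4 implies q1)  //  not (not q2 implies q3).
              branch 1.2.1.1 (add not (q4 implies q1)):
                not (q4 implies q1): α-rule — add q4, not q1.
                ○ open, literals {q1=false, q4=true, q5=true, q6=true}.
              branch 1.2.1.2 (add not (not q2 implies q3)):
                not (not q2 implies q3): α-rule — add not q2, not q3.
                ○ open, literals {q2=false, q3=false, q5=true, q6=true}.
          branch 1.2.2 (add not q5):
            × closes — contains both q5 and not q5.
  branch 2 (add not (q6 or not q5), not q5):
    not (q6 or not q5): α-rule — add not q6, not not q5.
    × closes — contains both q5 and not q5.
3 branches closed, 3 open.
An open branch gives a countermodel: q1=true, q5=true, q6=true (unmentioned atoms arbitrary); under it the original formula is false.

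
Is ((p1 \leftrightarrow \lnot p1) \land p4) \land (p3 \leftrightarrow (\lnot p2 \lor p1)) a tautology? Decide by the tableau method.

Assume the negation and expand:
Initial set: {F (((p1 \leftrightarrow \lnot p1) \land p4) \land (p3 \leftrightarrow (\lnot p2 \lor p1)))}.
F (((p1 \leftrightarrow \lnot p1) \land p4) \land (p3 \leftrightarrow (\lnot p2 \lor p1))): β-rule — branch into F ((p1 \leftrightarrow \lnot p1) \land p4)  //  F (p3 \leftrightarrow (\lnot p2 \lor p1)).
  branch 1 (add F ((p1 \leftrightarrow \lnot p1) \land p4)):
    F ((p1 \leftrightarrow \lnot p1) \land p4): β-rule — branch into F (p1 \leftrightarrow \lnot p1)  //  F p4.
      branch 1.1 (add F (p1 \leftrightarrow \lnot p1)):
        F (p1 \leftrightarrow \lnot p1): β-rule — branch into T p1, F \lnot p1  //  F p1, T \lnot p1.
          branch 1.1.1 (add T p1, F \lnot p1):
            ○ open, literals {p1=true}.
          branch 1.1.2 (add F p1, T \lnot p1):
            ○ open, literals {p1=false}.
      branch 1.2 (add F p4):
        ○ open, literals {p4=false}.
  branch 2 (add F (p3 \leftrightarrow (\lnot p2 \lor p1))):
    F (p3 \leftrightarrow (\lnot p2 \lor p1)): β-rule — branch into T p3, F (\lnot p2 \lor p1)  //  F p3, T (\lnot p2 \lor p1).
      branch 2.1 (add T p3, F (\lnot p2 \lor p1)):
        F (\lnot p2 \lor p1): α-rule — add F \lnot p2, F p1.
        ○ open, literals {p1=false, p2=true, p3=true}.
      branch 2.2 (add F p3, T (\lnot p2 \lor p1)):
        T (\lnot p2 \lor p1): β-rule — branch into T \lnot p2  //  T p1.
          branch 2.2.1 (add T \lnot p2):
            ○ open, literals {p2=false, p3=false}.
          branch 2.2.2 (add T p1):
            ○ open, literals {p1=true, p3=false}.
0 branches closed, 6 open.
An open branch gives a countermodel: p1=true (unmentioned atoms arbitrary); under it the original formula is false.

Not valid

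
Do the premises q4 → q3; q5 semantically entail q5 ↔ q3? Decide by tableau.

Initial set: {(q4 → q3); q5; ¬(q5 ↔ q3)}.
(q4 → q3): β-rule — branch into ¬q4  //  q3.
  branch 1 (add ¬q4):
    ¬(q5 ↔ q3): β-rule — branch into q5, ¬q3  //  ¬q5, q3.
      branch 1.1 (add q5, ¬q3):
        ○ open, literals {q3=F, q4=F, q5=T}.
      branch 1.2 (add ¬q5, q3):
        × closes — contains both q5 and ¬q5.
  branch 2 (add q3):
    ¬(q5 ↔ q3): β-rule — branch into q5, ¬q3  //  ¬q5, q3.
      branch 2.1 (add q5, ¬q3):
        × closes — contains both q3 and ¬q3.
      branch 2.2 (add ¬q5, q3):
        × closes — contains both q5 and ¬q5.
3 branches closed, 1 open.
An open branch gives a countermodel: q3=F, q4=F, q5=T (unmentioned atoms arbitrary); the premises hold there but the conclusion fails.

No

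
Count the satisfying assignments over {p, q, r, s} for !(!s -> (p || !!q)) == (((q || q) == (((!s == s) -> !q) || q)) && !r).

Initial set: {(!(!s -> (p || !!q)) == (((q || q) == (((!s == s) -> !q) || q)) && !r))}.
(!(!s -> (p || !!q)) == (((q || q) == (((!s == s) -> !q) || q)) && !r)): β-rule — branch into !(!s -> (p || !!q)), (((q || q) == (((!s == s) -> !q) || q)) && !r)  //  !!(!s -> (p || !!q)), !(((q || q) == (((!s == s) -> !q) || q)) && !r).
  branch 1 (add !(!s -> (p || !!q)), (((q || q) == (((!s == s) -> !q) || q)) && !r)):
    !(!s -> (p || !!q)): α-rule — add !s, !(p || !!q).
    (((q || q) == (((!s == s) -> !q) || q)) && !r): α-rule — add ((q || q) == (((!s == s) -> !q) || q)), !r.
    !(p || !!q): α-rule — add !p, !!!q.
    !!!q: drop double negation, giving !q.
    ((q || q) == (((!s == s) -> !q) || q)): β-rule — branch into (q || q), (((!s == s) -> !q) || q)  //  !(q || q), !(((!s == s) -> !q) || q).
      branch 1.1 (add (q || q), (((!s == s) -> !q) || q)):
        (q || q): β-rule — branch into q  //  q.
          branch 1.1.1 (add q):
            × closes — contains both q and !q.
          branch 1.1.2 (add q):
            × closes — contains both q and !q.
      branch 1.2 (add !(q || q), !(((!s == s) -> !q) || q)):
        !(q || q): α-rule — add !q, !q.
        !(((!s == s) -> !q) || q): α-rule — add !((!s == s) -> !q), !q.
        !((!s == s) -> !q): α-rule — add (!s == s), !!q.
        × closes — contains both q and !q.
  branch 2 (add !!(!s -> (p || !!q)), !(((q || q) == (((!s == s) -> !q) || q)) && !r)):
    !!(!s -> (p || !!q)): β-rule — branch into !!s  //  (p || !!q).
      branch 2.1 (add !!s):
        !(((q || q) == (((!s == s) -> !q) || q)) && !r): β-rule — branch into !((q || q) == (((!s == s) -> !q) || q))  //  !!r.
          branch 2.1.1 (add !((q || q) == (((!s == s) -> !q) || q))):
            !((q || q) == (((!s == s) -> !q) || q)): β-rule — branch into (q || q), !(((!s == s) -> !q) || q)  //  !(q || q), (((!s == s) -> !q) || q).
              branch 2.1.1.1 (add (q || q), !(((!s == s) -> !q) || q)):
                !(((!s == s) -> !q) || q): α-rule — add !((!s == s) -> !q), !q.
                !((!s == s) -> !q): α-rule — add (!s == s), !!q.
                × closes — contains both q and !q.
              branch 2.1.1.2 (add !(q || q), (((!s == s) -> !q) || q)):
                !(q || q): α-rule — add !q, !q.
                (((!s == s) -> !q) || q): β-rule — branch into ((!s == s) -> !q)  //  q.
                  branch 2.1.1.2.1 (add ((!s == s) -> !q)):
                    ((!s == s) -> !q): β-rule — branch into !(!s == s)  //  !q.
                      branch 2.1.1.2.1.1 (add !(!s == s)):
                        !(!s == s): β-rule — branch into !s, !s  //  !!s, s.
                          branch 2.1.1.2.1.1.1 (add !s, !s):
                            × closes — contains both s and !s.
                          branch 2.1.1.2.1.1.2 (add !!s, s):
                            ○ open, literals {q=F, s=T}.
                      branch 2.1.1.2.1.2 (add !q):
                        ○ open, literals {q=F, s=T}.
                  branch 2.1.1.2.2 (add q):
                    × closes — contains both q and !q.
          branch 2.1.2 (add !!r):
            ○ open, literals {r=T, s=T}.
      branch 2.2 (add (p || !!q)):
        !(((q || q) == (((!s == s) -> !q) || q)) && !r): β-rule — branch into !((q || q) == (((!s == s) -> !q) || q))  //  !!r.
          branch 2.2.1 (add !((q || q) == (((!s == s) -> !q) || q))):
            (p || !!q): β-rule — branch into p  //  !!q.
              branch 2.2.1.1 (add p):
                !((q || q) == (((!s == s) -> !q) || q)): β-rule — branch into (q || q), !(((!s == s) -> !q) || q)  //  !(q || q), (((!s == s) -> !q) || q).
                  branch 2.2.1.1.1 (add (q || q), !(((!s == s) -> !q) || q)):
                    !(((!s == s) -> !q) || q): α-rule — add !((!s == s) -> !q), !q.
                    !((!s == s) -> !q): α-rule — add (!s == s), !!q.
                    × closes — contains both q and !q.
                  branch 2.2.1.1.2 (add !(q || q), (((!s == s) -> !q) || q)):
                    !(q || q): α-rule — add !q, !q.
                    (((!s == s) -> !q) || q): β-rule — branch into ((!s == s) -> !q)  //  q.
                      branch 2.2.1.1.2.1 (add ((!s == s) -> !q)):
                        ((!s == s) -> !q): β-rule — branch into !(!s == s)  //  !q.
                          branch 2.2.1.1.2.1.1 (add !(!s == s)):
                            !(!s == s): β-rule — branch into !s, !s  //  !!s, s.
                              branch 2.2.1.1.2.1.1.1 (add !s, !s):
                                ○ open, literals {p=T, q=F, s=F}.
                              branch 2.2.1.1.2.1.1.2 (add !!s, s):
                                ○ open, literals {p=T, q=F, s=T}.
                          branch 2.2.1.1.2.1.2 (add !q):
                            ○ open, literals {p=T, q=F}.
                      branch 2.2.1.1.2.2 (add q):
                        × closes — contains both q and !q.
              branch 2.2.1.2 (add !!q):
                !!q: drop double negation, giving q.
                !((q || q) == (((!s == s) -> !q) || q)): β-rule — branch into (q || q), !(((!s == s) -> !q) || q)  //  !(q || q), (((!s == s) -> !q) || q).
                  branch 2.2.1.2.1 (add (q || q), !(((!s == s) -> !q) || q)):
                    !(((!s == s) -> !q) || q): α-rule — add !((!s == s) -> !q), !q.
                    × closes — contains both q and !q.
                  branch 2.2.1.2.2 (add !(q || q), (((!s == s) -> !q) || q)):
                    !(q || q): α-rule — add !q, !q.
                    × closes — contains both q and !q.
          branch 2.2.2 (add !!r):
            (p || !!q): β-rule — branch into p  //  !!q.
              branch 2.2.2.1 (add p):
                ○ open, literals {p=T, r=T}.
              branch 2.2.2.2 (add !!q):
                !!q: drop double negation, giving q.
                ○ open, literals {q=T, r=T}.
10 branches closed, 8 open.
Each open branch fixes some atoms; the unmentioned ones are free. Counting distinct full assignments: branch {q=F, s=T} (p, r) contributes 4 new; branch {q=F, s=T} (p, r) contributes 0 new; branch {r=T, s=T} (p, q) contributes 2 new; branch {p=T, q=F, s=F} (r) contributes 2 new; branch {p=T, q=F, s=T} (r) contributes 0 new; branch {p=T, q=F} (r, s) contributes 0 new; branch {p=T, r=T} (q, s) contributes 1 new; branch {q=T, r=T} (p, s) contributes 1 new. Total: 10.

10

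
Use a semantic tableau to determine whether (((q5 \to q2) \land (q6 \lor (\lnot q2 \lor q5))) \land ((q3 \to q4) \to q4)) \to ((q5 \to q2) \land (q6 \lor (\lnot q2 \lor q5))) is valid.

Assume the negation and expand:
Initial set: {\lnot ((((q5 \to q2) \land (q6 \lor (\lnot q2 \lor q5))) \land ((q3 \to q4) \to q4)) \to ((q5 \to q2) \land (q6 \lor (\lnot q2 \lor q5))))}.
\lnot ((((q5 \to q2) \land (q6 \lor (\lnot q2 \lor q5))) \land ((q3 \to q4) \to q4)) \to ((q5 \to q2) \land (q6 \lor (\lnot q2 \lor q5)))): α-rule — add (((q5 \to q2) \land (q6 \lor (\lnot q2 \lor q5))) \land ((q3 \to q4) \to q4)), \lnot ((q5 \to q2) \land (q6 \lor (\lnot q2 \lor q5))).
(((q5 \to q2) \land (q6 \lor (\lnot q2 \lor q5))) \land ((q3 \to q4) \to q4)): α-rule — add ((q5 \to q2) \land (q6 \lor (\lnot q2 \lor q5))), ((q3 \to q4) \to q4).
((q5 \to q2) \land (q6 \lor (\lnot q2 \lor q5))): α-rule — add (q5 \to q2), (q6 \lor (\lnot q2 \lor q5)).
\lnot ((q5 \to q2) \land (q6 \lor (\lnot q2 \lor q5))): β-rule — branch into \lnot (q5 \to q2)  //  \lnot (q6 \lor (\lnot q2 \lor q5)).
  branch 1 (add \lnot (q5 \to q2)):
    \lnot (q5 \to q2): α-rule — add q5, \lnot q2.
    ((q3 \to q4) \to q4): β-rule — branch into \lnot (q3 \to q4)  //  q4.
      branch 1.1 (add \lnot (q3 \to q4)):
        \lnot (q3 \to q4): α-rule — add q3, \lnot q4.
        (q5 \to q2): β-rule — branch into \lnot q5  //  q2.
          branch 1.1.1 (add \lnot q5):
            × closes — contains both q5 and \lnot q5.
          branch 1.1.2 (add q2):
            × closes — contains both q2 and \lnot q2.
      branch 1.2 (add q4):
        (q5 \to q2): β-rule — branch into \lnot q5  //  q2.
          branch 1.2.1 (add \lnot q5):
            × closes — contains both q5 and \lnot q5.
          branch 1.2.2 (add q2):
            × closes — contains both q2 and \lnot q2.
  branch 2 (add \lnot (q6 \lor (\lnot q2 \lor q5))):
    \lnot (q6 \lor (\lnot q2 \lor q5)): α-rule — add \lnot q6, \lnot (\lnot q2 \lor q5).
    \lnot (\lnot q2 \lor q5): α-rule — add \lnot \lnot q2, \lnot q5.
    ((q3 \to q4) \to q4): β-rule — branch into \lnot (q3 \to q4)  //  q4.
      branch 2.1 (add \lnot (q3 \to q4)):
        \lnot (q3 \to q4): α-rule — add q3, \lnot q4.
        (q5 \to q2): β-rule — branch into \lnot q5  //  q2.
          branch 2.1.1 (add \lnot q5):
            (q6 \lor (\lnot q2 \lor q5)): β-rule — branch into q6  //  (\lnot q2 \lor q5).
              branch 2.1.1.1 (add q6):
                × closes — contains both q6 and \lnot q6.
              branch 2.1.1.2 (add (\lnot q2 \lor q5)):
                (\lnot q2 \lor q5): β-rule — branch into \lnot q2  //  q5.
                  branch 2.1.1.2.1 (add \lnot q2):
                    × closes — contains both q2 and \lnot q2.
                  branch 2.1.1.2.2 (add q5):
                    × closes — contains both q5 and \lnot q5.
          branch 2.1.2 (add q2):
            (q6 \lor (\lnot q2 \lor q5)): β-rule — branch into q6  //  (\lnot q2 \lor q5).
              branch 2.1.2.1 (add q6):
                × closes — contains both q6 and \lnot q6.
              branch 2.1.2.2 (add (\lnot q2 \lor q5)):
                (\lnot q2 \lor q5): β-rule — branch into \lnot q2  //  q5.
                  branch 2.1.2.2.1 (add \lnot q2):
                    × closes — contains both q2 and \lnot q2.
                  branch 2.1.2.2.2 (add q5):
                    × closes — contains both q5 and \lnot q5.
      branch 2.2 (add q4):
        (q5 \to q2): β-rule — branch into \lnot q5  //  q2.
          branch 2.2.1 (add \lnot q5):
            (q6 \lor (\lnot q2 \lor q5)): β-rule — branch into q6  //  (\lnot q2 \lor q5).
              branch 2.2.1.1 (add q6):
                × closes — contains both q6 and \lnot q6.
              branch 2.2.1.2 (add (\lnot q2 \lor q5)):
                (\lnot q2 \lor q5): β-rule — branch into \lnot q2  //  q5.
                  branch 2.2.1.2.1 (add \lnot q2):
                    × closes — contains both q2 and \lnot q2.
                  branch 2.2.1.2.2 (add q5):
                    × closes — contains both q5 and \lnot q5.
          branch 2.2.2 (add q2):
            (q6 \lor (\lnot q2 \lor q5)): β-rule — branch into q6  //  (\lnot q2 \lor q5).
              branch 2.2.2.1 (add q6):
                × closes — contains both q6 and \lnot q6.
              branch 2.2.2.2 (add (\lnot q2 \lor q5)):
                (\lnot q2 \lor q5): β-rule — branch into \lnot q2  //  q5.
                  branch 2.2.2.2.1 (add \lnot q2):
                    × closes — contains both q2 and \lnot q2.
                  branch 2.2.2.2.2 (add q5):
                    × closes — contains both q5 and \lnot q5.
All 16 branches close.
Every branch closed, so the negation is unsatisfiable and the formula is valid.

Valid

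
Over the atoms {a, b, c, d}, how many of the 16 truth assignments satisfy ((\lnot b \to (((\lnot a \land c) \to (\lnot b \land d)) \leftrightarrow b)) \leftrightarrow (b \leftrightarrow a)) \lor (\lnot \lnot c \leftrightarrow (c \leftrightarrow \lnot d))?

Initial set: {(((\lnot b \to (((\lnot a \land c) \to (\lnot b \land d)) \leftrightarrow b)) \leftrightarrow (b \leftrightarrow a)) \lor (\lnot \lnot c \leftrightarrow (c \leftrightarrow \lnot d)))}.
(((\lnot b \to (((\lnot a \land c) \to (\lnot b \land d)) \leftrightarrow b)) \leftrightarrow (b \leftrightarrow a)) \lor (\lnot \lnot c \leftrightarrow (c \leftrightarrow \lnot d))): β-rule — branch into ((\lnot b \to (((\lnot a \land c) \to (\lnot b \land d)) \leftrightarrow b)) \leftrightarrow (b \leftrightarrow a))  //  (\lnot \lnot c \leftrightarrow (c \leftrightarrow \lnot d)).
  branch 1 (add ((\lnot b \to (((\lnot a \land c) \to (\lnot b \land d)) \leftrightarrow b)) \leftrightarrow (b \leftrightarrow a))):
    ((\lnot b \to (((\lnot a \land c) \to (\lnot b \land d)) \leftrightarrow b)) \leftrightarrow (b \leftrightarrow a)): β-rule — branch into (\lnot b \to (((\lnot a \land c) \to (\lnot b \land d)) \leftrightarrow b)), (b \leftrightarrow a)  //  \lnot (\lnot b \to (((\lnot a \land c) \to (\lnot b \land d)) \leftrightarrow b)), \lnot (b \leftrightarrow a).
      branch 1.1 (add (\lnot b \to (((\lnot a \land c) \to (\lnot b \land d)) \leftrightarrow b)), (b \leftrightarrow a)):
        (\lnot b \to (((\lnot a \land c) \to (\lnot b \land d)) \leftrightarrow b)): β-rule — branch into \lnot \lnot b  //  (((\lnot a \land c) \to (\lnot b \land d)) \leftrightarrow b).
          branch 1.1.1 (add \lnot \lnot b):
            (b \leftrightarrow a): β-rule — branch into b, a  //  \lnot b, \lnot a.
              branch 1.1.1.1 (add b, a):
                ○ open, literals {a=true, b=true}.
              branch 1.1.1.2 (add \lnot b, \lnot a):
                × closes — contains both b and \lnot b.
          branch 1.1.2 (add (((\lnot a \land c) \to (\lnot b \land d)) \leftrightarrow b)):
            (b \leftrightarrow a): β-rule — branch into b, a  //  \lnot b, \lnot a.
              branch 1.1.2.1 (add b, a):
                (((\lnot a \land c) \to (\lnot b \land d)) \leftrightarrow b): β-rule — branch into ((\lnot a \land c) \to (\lnot b \land d)), b  //  \lnot ((\lnot a \land c) \to (\lnot b \land d)), \lnot b.
                  branch 1.1.2.1.1 (add ((\lnot a \land c) \to (\lnot b \land d)), b):
                    ((\lnot a \land c) \to (\lnot b \land d)): β-rule — branch into \lnot (\lnot a \land c)  //  (\lnot b \land d).
                      branch 1.1.2.1.1.1 (add \lnot (\lnot a \land c)):
                        \lnot (\lnot a \land c): β-rule — branch into \lnot \lnot a  //  \lnot c.
                          branch 1.1.2.1.1.1.1 (add \lnot \lnot a):
                            ○ open, literals {a=true, b=true}.
                          branch 1.1.2.1.1.1.2 (add \lnot c):
                            ○ open, literals {a=true, b=true, c=false}.
                      branch 1.1.2.1.1.2 (add (\lnot b \land d)):
                        (\lnot b \land d): α-rule — add \lnot b, d.
                        × closes — contains both b and \lnot b.
                  branch 1.1.2.1.2 (add \lnot ((\lnot a \land c) \to (\lnot b \land d)), \lnot b):
                    × closes — contains both b and \lnot b.
              branch 1.1.2.2 (add \lnot b, \lnot a):
                (((\lnot a \land c) \to (\lnot b \land d)) \leftrightarrow b): β-rule — branch into ((\lnot a \land c) \to (\lnot b \land d)), b  //  \lnot ((\lnot a \land c) \to (\lnot b \land d)), \lnot b.
                  branch 1.1.2.2.1 (add ((\lnot a \land c) \to (\lnot b \land d)), b):
                    × closes — contains both b and \lnot b.
                  branch 1.1.2.2.2 (add \lnot ((\lnot a \land c) \to (\lnot b \land d)), \lnot b):
                    \lnot ((\lnot a \land c) \to (\lnot b \land d)): α-rule — add (\lnot a \land c), \lnot (\lnot b \land d).
                    (\lnot a \land c): α-rule — add \lnot a, c.
                    \lnot (\lnot b \land d): β-rule — branch into \lnot \lnot b  //  \lnot d.
                      branch 1.1.2.2.2.1 (add \lnot \lnot b):
                        × closes — contains both b and \lnot b.
                      branch 1.1.2.2.2.2 (add \lnot d):
                        ○ open, literals {a=false, b=false, c=true, d=false}.
      branch 1.2 (add \lnot (\lnot b \to (((\lnot a \land c) \to (\lnot b \land d)) \leftrightarrow b)), \lnot (b \leftrightarrow a)):
        \lnot (\lnot b \to (((\lnot a \land c) \to (\lnot b \land d)) \leftrightarrow b)): α-rule — add \lnot b, \lnot (((\lnot a \land c) \to (\lnot b \land d)) \leftrightarrow b).
        \lnot (b \leftrightarrow a): β-rule — branch into b, \lnot a  //  \lnot b, a.
          branch 1.2.1 (add b, \lnot a):
            × closes — contains both b and \lnot b.
          branch 1.2.2 (add \lnot b, a):
            \lnot (((\lnot a \land c) \to (\lnot b \land d)) \leftrightarrow b): β-rule — branch into ((\lnot a \land c) \to (\lnot b \land d)), \lnot b  //  \lnot ((\lnot a \land c) \to (\lnot b \land d)), b.
              branch 1.2.2.1 (add ((\lnot a \land c) \to (\lnot b \land d)), \lnot b):
                ((\lnot a \land c) \to (\lnot b \land d)): β-rule — branch into \lnot (\lnot a \land c)  //  (\lnot b \land d).
                  branch 1.2.2.1.1 (add \lnot (\lnot a \land c)):
                    \lnot (\lnot a \land c): β-rule — branch into \lnot \lnot a  //  \lnot c.
                      branch 1.2.2.1.1.1 (add \lnot \lnot a):
                        ○ open, literals {a=true, b=false}.
                      branch 1.2.2.1.1.2 (add \lnot c):
                        ○ open, literals {a=true, b=false, c=false}.
                  branch 1.2.2.1.2 (add (\lnot b \land d)):
                    (\lnot b \land d): α-rule — add \lnot b, d.
                    ○ open, literals {a=true, b=false, d=true}.
              branch 1.2.2.2 (add \lnot ((\lnot a \land c) \to (\lnot b \land d)), b):
                × closes — contains both b and \lnot b.
  branch 2 (add (\lnot \lnot c \leftrightarrow (c \leftrightarrow \lnot d))):
    (\lnot \lnot c \leftrightarrow (c \leftrightarrow \lnot d)): β-rule — branch into \lnot \lnot c, (c \leftrightarrow \lnot d)  //  \lnot \lnot \lnot c, \lnot (c \leftrightarrow \lnot d).
      branch 2.1 (add \lnot \lnot c, (c \leftrightarrow \lnot d)):
        \lnot \lnot c: drop double negation, giving c.
        (c \leftrightarrow \lnot d): β-rule — branch into c, \lnot d  //  \lnot c, \lnot \lnot d.
          branch 2.1.1 (add c, \lnot d):
            ○ open, literals {c=true, d=false}.
          branch 2.1.2 (add \lnot c, \lnot \lnot d):
            × closes — contains both c and \lnot c.
      branch 2.2 (add \lnot \lnot \lnot c, \lnot (c \leftrightarrow \lnot d)):
        \lnot \lnot \lnot c: drop double negation, giving \lnot c.
        \lnot (c \leftrightarrow \lnot d): β-rule — branch into c, \lnot \lnot d  //  \lnot c, \lnot d.
          branch 2.2.1 (add c, \lnot \lnot d):
            × closes — contains both c and \lnot c.
          branch 2.2.2 (add \lnot c, \lnot d):
            ○ open, literals {c=false, d=false}.
9 branches closed, 9 open.
Each open branch fixes some atoms; the unmentioned ones are free. Counting distinct full assignments: branch {a=true, b=true} (c, d) contributes 4 new; branch {a=true, b=true} (c, d) contributes 0 new; branch {a=true, b=true, c=false} (d) contributes 0 new; branch {a=false, b=false, c=true, d=false} (none free) contributes 1 new; branch {a=true, b=false} (c, d) contributes 4 new; branch {a=true, b=false, c=false} (d) contributes 0 new; branch {a=true, b=false, d=true} (c) contributes 0 new; branch {c=true, d=false} (a, b) contributes 1 new; branch {c=false, d=false} (a, b) contributes 2 new. Total: 12.

12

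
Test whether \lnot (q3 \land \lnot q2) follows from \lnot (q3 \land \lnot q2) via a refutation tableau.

Yes

Initial set: {\lnot (q3 \land \lnot q2); \lnot \lnot (q3 \land \lnot q2)}.
\lnot \lnot (q3 \land \lnot q2): α-rule — add q3, \lnot q2.
\lnot (q3 \land \lnot q2): β-rule — branch into \lnot q3  //  \lnot \lnot q2.
  branch 1 (add \lnot q3):
    × closes — contains both q3 and \lnot q3.
  branch 2 (add \lnot \lnot q2):
    × closes — contains both q2 and \lnot q2.
All 2 branches close.
Every branch closed, so the premises entail the conclusion.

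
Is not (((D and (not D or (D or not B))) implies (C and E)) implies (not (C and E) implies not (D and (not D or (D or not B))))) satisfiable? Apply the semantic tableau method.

Initial set: {not (((D and (not D or (D or not B))) implies (C and E)) implies (not (C and E) implies not (D and (not D or (D or not B)))))}.
not (((D and (not D or (D or not B))) implies (C and E)) implies (not (C and E) implies not (D and (not D or (D or not B))))): α-rule — add ((D and (not D or (D or not B))) implies (C and E)), not (not (C and E) implies not (D and (not D or (D or not B)))).
not (not (C and E) implies not (D and (not D or (D or not B)))): α-rule — add not (C and E), not not (D and (not D or (D or not B))).
not not (D and (not D or (D or not B))): α-rule — add D, (not D or (D or not B)).
((D and (not D or (D or not B))) implies (C and E)): β-rule — branch into not (D and (not D or (D or not B)))  //  (C and E).
  branch 1 (add not (D and (not D or (D or not B)))):
    not (C and E): β-rule — branch into not C  //  not E.
      branch 1.1 (add not C):
        (not D or (D or not B)): β-rule — branch into not D  //  (D or not B).
          branch 1.1.1 (add not D):
            × closes — contains both D and not D.
          branch 1.1.2 (add (D or not B)):
            not (D and (not D or (D or not B))): β-rule — branch into not D  //  not (not D or (D or not B)).
              branch 1.1.2.1 (add not D):
                × closes — contains both D and not D.
              branch 1.1.2.2 (add not (not D or (D or not B))):
                not (not D or (D or not B)): α-rule — add not not D, not (D or not B).
                not (D or not B): α-rule — add not D, not not B.
                × closes — contains both D and not D.
      branch 1.2 (add not E):
        (not D or (D or not B)): β-rule — branch into not D  //  (D or not B).
          branch 1.2.1 (add not D):
            × closes — contains both D and not D.
          branch 1.2.2 (add (D or not B)):
            not (D and (not D or (D or not B))): β-rule — branch into not D  //  not (not D or (D or not B)).
              branch 1.2.2.1 (add not D):
                × closes — contains both D and not D.
              branch 1.2.2.2 (add not (not D or (D or not B))):
                not (not D or (D or not B)): α-rule — add not not D, not (D or not B).
                not (D or not B): α-rule — add not D, not not B.
                × closes — contains both D and not D.
  branch 2 (add (C and E)):
    (C and E): α-rule — add C, E.
    not (C and E): β-rule — branch into not C  //  not E.
      branch 2.1 (add not C):
        × closes — contains both C and not C.
      branch 2.2 (add not E):
        × closes — contains both E and not E.
All 8 branches close.
Every branch closed; the formula is unsatisfiable.

Unsatisfiable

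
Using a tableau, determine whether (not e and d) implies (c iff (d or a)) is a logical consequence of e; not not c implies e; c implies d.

Yes

Initial set: {e; (not not c implies e); (c implies d); not ((not e and d) implies (c iff (d or a)))}.
not ((not e and d) implies (c iff (d or a))): α-rule — add (not e and d), not (c iff (d or a)).
(not e and d): α-rule — add not e, d.
× closes — contains both e and not e.
All 1 branch closes.
Every branch closed, so the premises entail the conclusion.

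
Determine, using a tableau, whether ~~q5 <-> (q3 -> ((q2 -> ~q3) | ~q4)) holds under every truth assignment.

Assume the negation and expand:
Initial set: {F (~~q5 <-> (q3 -> ((q2 -> ~q3) | ~q4)))}.
F (~~q5 <-> (q3 -> ((q2 -> ~q3) | ~q4))): β-rule — branch into T ~~q5, F (q3 -> ((q2 -> ~q3) | ~q4))  //  F ~~q5, T (q3 -> ((q2 -> ~q3) | ~q4)).
  branch 1 (add T ~~q5, F (q3 -> ((q2 -> ~q3) | ~q4))):
    T ~~q5: drop double negation, giving T q5.
    F (q3 -> ((q2 -> ~q3) | ~q4)): α-rule — add T q3, F ((q2 -> ~q3) | ~q4).
    F ((q2 -> ~q3) | ~q4): α-rule — add F (q2 -> ~q3), F ~q4.
    F (q2 -> ~q3): α-rule — add T q2, F ~q3.
    ○ open, literals {q2=T, q3=T, q4=T, q5=T}.
  branch 2 (add F ~~q5, T (q3 -> ((q2 -> ~q3) | ~q4))):
    F ~~q5: drop double negation, giving F q5.
    T (q3 -> ((q2 -> ~q3) | ~q4)): β-rule — branch into F q3  //  T ((q2 -> ~q3) | ~q4).
      branch 2.1 (add F q3):
        ○ open, literals {q3=F, q5=F}.
      branch 2.2 (add T ((q2 -> ~q3) | ~q4)):
        T ((q2 -> ~q3) | ~q4): β-rule — branch into T (q2 -> ~q3)  //  T ~q4.
          branch 2.2.1 (add T (q2 -> ~q3)):
            T (q2 -> ~q3): β-rule — branch into F q2  //  T ~q3.
              branch 2.2.1.1 (add F q2):
                ○ open, literals {q2=F, q5=F}.
              branch 2.2.1.2 (add T ~q3):
                ○ open, literals {q3=F, q5=F}.
          branch 2.2.2 (add T ~q4):
            ○ open, literals {q4=F, q5=F}.
0 branches closed, 5 open.
An open branch gives a countermodel: q2=T, q3=T, q4=T, q5=T (unmentioned atoms arbitrary); under it the original formula is false.

Not valid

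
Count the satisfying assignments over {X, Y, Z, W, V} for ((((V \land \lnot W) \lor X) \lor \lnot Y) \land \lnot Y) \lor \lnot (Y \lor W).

16

Initial set: {(((((V \land \lnot W) \lor X) \lor \lnot Y) \land \lnot Y) \lor \lnot (Y \lor W))}.
(((((V \land \lnot W) \lor X) \lor \lnot Y) \land \lnot Y) \lor \lnot (Y \lor W)): β-rule — branch into ((((V \land \lnot W) \lor X) \lor \lnot Y) \land \lnot Y)  //  \lnot (Y \lor W).
  branch 1 (add ((((V \land \lnot W) \lor X) \lor \lnot Y) \land \lnot Y)):
    ((((V \land \lnot W) \lor X) \lor \lnot Y) \land \lnot Y): α-rule — add (((V \land \lnot W) \lor X) \lor \lnot Y), \lnot Y.
    (((V \land \lnot W) \lor X) \lor \lnot Y): β-rule — branch into ((V \land \lnot W) \lor X)  //  \lnot Y.
      branch 1.1 (add ((V \land \lnot W) \lor X)):
        ((V \land \lnot W) \lor X): β-rule — branch into (V \land \lnot W)  //  X.
          branch 1.1.1 (add (V \land \lnot W)):
            (V \land \lnot W): α-rule — add V, \lnot W.
            ○ open, literals {V=true, W=false, Y=false}.
          branch 1.1.2 (add X):
            ○ open, literals {X=true, Y=false}.
      branch 1.2 (add \lnot Y):
        ○ open, literals {Y=false}.
  branch 2 (add \lnot (Y \lor W)):
    \lnot (Y \lor W): α-rule — add \lnot Y, \lnot W.
    ○ open, literals {W=false, Y=false}.
0 branches closed, 4 open.
Each open branch fixes some atoms; the unmentioned ones are free. Counting distinct full assignments: branch {V=true, W=false, Y=false} (X, Z) contributes 4 new; branch {X=true, Y=false} (Z, W, V) contributes 6 new; branch {Y=false} (X, Z, W, V) contributes 6 new; branch {W=false, Y=false} (X, Z, V) contributes 0 new. Total: 16.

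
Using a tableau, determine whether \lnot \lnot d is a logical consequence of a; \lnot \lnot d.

Initial set: {a; \lnot \lnot d; \lnot \lnot \lnot d}.
\lnot \lnot d: drop double negation, giving d.
\lnot \lnot \lnot d: drop double negation, giving \lnot d.
× closes — contains both d and \lnot d.
All 1 branch closes.
Every branch closed, so the premises entail the conclusion.

Yes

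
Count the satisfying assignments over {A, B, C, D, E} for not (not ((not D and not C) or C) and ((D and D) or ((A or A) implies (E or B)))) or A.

Initial set: {(not (not ((not D and not C) or C) and ((D and D) or ((A or A) implies (E or B)))) or A)}.
(not (not ((not D and not C) or C) and ((D and D) or ((A or A) implies (E or B)))) or A): β-rule — branch into not (not ((not D and not C) or C) and ((D and D) or ((A or A) implies (E or B))))  //  A.
  branch 1 (add not (not ((not D and not C) or C) and ((D and D) or ((A or A) implies (E or B))))):
    not (not ((not D and not C) or C) and ((D and D) or ((A or A) implies (E or B)))): β-rule — branch into not not ((not D and not C) or C)  //  not ((D and D) or ((A or A) implies (E or B))).
      branch 1.1 (add not not ((not D and not C) or C)):
        not not ((not D and not C) or C): β-rule — branch into (not D and not C)  //  C.
          branch 1.1.1 (add (not D and not C)):
            (not D and not C): α-rule — add not D, not C.
            ○ open, literals {C=0, D=0}.
          branch 1.1.2 (add C):
            ○ open, literals {C=1}.
      branch 1.2 (add not ((D and D) or ((A or A) implies (E or B)))):
        not ((D and D) or ((A or A) implies (E or B))): α-rule — add not (D and D), not ((A or A) implies (E or B)).
        not ((A or A) implies (E or B)): α-rule — add (A or A), not (E or B).
        not (E or B): α-rule — add not E, not B.
        not (D and D): β-rule — branch into not D  //  not D.
          branch 1.2.1 (add not D):
            (A or A): β-rule — branch into A  //  A.
              branch 1.2.1.1 (add A):
                ○ open, literals {A=1, B=0, D=0, E=0}.
              branch 1.2.1.2 (add A):
                ○ open, literals {A=1, B=0, D=0, E=0}.
          branch 1.2.2 (add not D):
            (A or A): β-rule — branch into A  //  A.
              branch 1.2.2.1 (add A):
                ○ open, literals {A=1, B=0, D=0, E=0}.
              branch 1.2.2.2 (add A):
                ○ open, literals {A=1, B=0, D=0, E=0}.
  branch 2 (add A):
    ○ open, literals {A=1}.
0 branches closed, 7 open.
Each open branch fixes some atoms; the unmentioned ones are free. Counting distinct full assignments: branch {C=0, D=0} (A, B, E) contributes 8 new; branch {C=1} (A, B, D, E) contributes 16 new; branch {A=1, B=0, D=0, E=0} (C) contributes 0 new; branch {A=1, B=0, D=0, E=0} (C) contributes 0 new; branch {A=1, B=0, D=0, E=0} (C) contributes 0 new; branch {A=1, B=0, D=0, E=0} (C) contributes 0 new; branch {A=1} (B, C, D, E) contributes 4 new. Total: 28.

28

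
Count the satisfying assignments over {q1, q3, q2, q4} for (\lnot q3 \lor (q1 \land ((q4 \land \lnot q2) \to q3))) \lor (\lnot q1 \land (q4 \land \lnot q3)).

Initial set: {((\lnot q3 \lor (q1 \land ((q4 \land \lnot q2) \to q3))) \lor (\lnot q1 \land (q4 \land \lnot q3)))}.
((\lnot q3 \lor (q1 \land ((q4 \land \lnot q2) \to q3))) \lor (\lnot q1 \land (q4 \land \lnot q3))): β-rule — branch into (\lnot q3 \lor (q1 \land ((q4 \land \lnot q2) \to q3)))  //  (\lnot q1 \land (q4 \land \lnot q3)).
  branch 1 (add (\lnot q3 \lor (q1 \land ((q4 \land \lnot q2) \to q3)))):
    (\lnot q3 \lor (q1 \land ((q4 \land \lnot q2) \to q3))): β-rule — branch into \lnot q3  //  (q1 \land ((q4 \land \lnot q2) \to q3)).
      branch 1.1 (add \lnot q3):
        ○ open, literals {q3=F}.
      branch 1.2 (add (q1 \land ((q4 \land \lnot q2) \to q3))):
        (q1 \land ((q4 \land \lnot q2) \to q3)): α-rule — add q1, ((q4 \land \lnot q2) \to q3).
        ((q4 \land \lnot q2) \to q3): β-rule — branch into \lnot (q4 \land \lnot q2)  //  q3.
          branch 1.2.1 (add \lnot (q4 \land \lnot q2)):
            \lnot (q4 \land \lnot q2): β-rule — branch into \lnot q4  //  \lnot \lnot q2.
              branch 1.2.1.1 (add \lnot q4):
                ○ open, literals {q1=T, q4=F}.
              branch 1.2.1.2 (add \lnot \lnot q2):
                ○ open, literals {q1=T, q2=T}.
          branch 1.2.2 (add q3):
            ○ open, literals {q1=T, q3=T}.
  branch 2 (add (\lnot q1 \land (q4 \land \lnot q3))):
    (\lnot q1 \land (q4 \land \lnot q3)): α-rule — add \lnot q1, (q4 \land \lnot q3).
    (q4 \land \lnot q3): α-rule — add q4, \lnot q3.
    ○ open, literals {q1=F, q3=F, q4=T}.
0 branches closed, 5 open.
Each open branch fixes some atoms; the unmentioned ones are free. Counting distinct full assignments: branch {q3=F} (q1, q2, q4) contributes 8 new; branch {q1=T, q4=F} (q3, q2) contributes 2 new; branch {q1=T, q2=T} (q3, q4) contributes 1 new; branch {q1=T, q3=T} (q2, q4) contributes 1 new; branch {q1=F, q3=F, q4=T} (q2) contributes 0 new. Total: 12.

12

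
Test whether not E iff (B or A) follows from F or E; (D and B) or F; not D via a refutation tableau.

Initial set: {T (F or E); T ((D and B) or F); T not D; F (not E iff (B or A))}.
T (F or E): β-rule — branch into T F  //  T E.
  branch 1 (add T F):
    T ((D and B) or F): β-rule — branch into T (D and B)  //  T F.
      branch 1.1 (add T (D and B)):
        T (D and B): α-rule — add T D, T B.
        × closes — contains both D and not D.
      branch 1.2 (add T F):
        F (not E iff (B or A)): β-rule — branch into T not E, F (B or A)  //  F not E, T (B or A).
          branch 1.2.1 (add T not E, F (B or A)):
            F (B or A): α-rule — add F B, F A.
            ○ open, literals {A=false, B=false, D=false, E=false, F=true}.
          branch 1.2.2 (add F not E, T (B or A)):
            T (B or A): β-rule — branch into T B  //  T A.
              branch 1.2.2.1 (add T B):
                ○ open, literals {B=true, D=false, E=true, F=true}.
              branch 1.2.2.2 (add T A):
                ○ open, literals {A=true, D=false, E=true, F=true}.
  branch 2 (add T E):
    T ((D and B) or F): β-rule — branch into T (D and B)  //  T F.
      branch 2.1 (add T (D and B)):
        T (D and B): α-rule — add T D, T B.
        × closes — contains both D and not D.
      branch 2.2 (add T F):
        F (not E iff (B or A)): β-rule — branch into T not E, F (B or A)  //  F not E, T (B or A).
          branch 2.2.1 (add T not E, F (B or A)):
            × closes — contains both E and not E.
          branch 2.2.2 (add F not E, T (B or A)):
            T (B or A): β-rule — branch into T B  //  T A.
              branch 2.2.2.1 (add T B):
                ○ open, literals {B=true, D=false, E=true, F=true}.
              branch 2.2.2.2 (add T A):
                ○ open, literals {A=true, D=false, E=true, F=true}.
3 branches closed, 5 open.
An open branch gives a countermodel: A=false, B=false, D=false, E=false, F=true (unmentioned atoms arbitrary); the premises hold there but the conclusion fails.

No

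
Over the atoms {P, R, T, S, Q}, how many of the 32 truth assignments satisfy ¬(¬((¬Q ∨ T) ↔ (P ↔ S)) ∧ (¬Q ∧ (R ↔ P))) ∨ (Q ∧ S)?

28

Initial set: {(¬(¬((¬Q ∨ T) ↔ (P ↔ S)) ∧ (¬Q ∧ (R ↔ P))) ∨ (Q ∧ S))}.
(¬(¬((¬Q ∨ T) ↔ (P ↔ S)) ∧ (¬Q ∧ (R ↔ P))) ∨ (Q ∧ S)): β-rule — branch into ¬(¬((¬Q ∨ T) ↔ (P ↔ S)) ∧ (¬Q ∧ (R ↔ P)))  //  (Q ∧ S).
  branch 1 (add ¬(¬((¬Q ∨ T) ↔ (P ↔ S)) ∧ (¬Q ∧ (R ↔ P)))):
    ¬(¬((¬Q ∨ T) ↔ (P ↔ S)) ∧ (¬Q ∧ (R ↔ P))): β-rule — branch into ¬¬((¬Q ∨ T) ↔ (P ↔ S))  //  ¬(¬Q ∧ (R ↔ P)).
      branch 1.1 (add ¬¬((¬Q ∨ T) ↔ (P ↔ S))):
        ¬¬((¬Q ∨ T) ↔ (P ↔ S)): β-rule — branch into (¬Q ∨ T), (P ↔ S)  //  ¬(¬Q ∨ T), ¬(P ↔ S).
          branch 1.1.1 (add (¬Q ∨ T), (P ↔ S)):
            (¬Q ∨ T): β-rule — branch into ¬Q  //  T.
              branch 1.1.1.1 (add ¬Q):
                (P ↔ S): β-rule — branch into P, S  //  ¬P, ¬S.
                  branch 1.1.1.1.1 (add P, S):
                    ○ open, literals {P=T, Q=F, S=T}.
                  branch 1.1.1.1.2 (add ¬P, ¬S):
                    ○ open, literals {P=F, Q=F, S=F}.
              branch 1.1.1.2 (add T):
                (P ↔ S): β-rule — branch into P, S  //  ¬P, ¬S.
                  branch 1.1.1.2.1 (add P, S):
                    ○ open, literals {P=T, S=T, T=T}.
                  branch 1.1.1.2.2 (add ¬P, ¬S):
                    ○ open, literals {P=F, S=F, T=T}.
          branch 1.1.2 (add ¬(¬Q ∨ T), ¬(P ↔ S)):
            ¬(¬Q ∨ T): α-rule — add ¬¬Q, ¬T.
            ¬(P ↔ S): β-rule — branch into P, ¬S  //  ¬P, S.
              branch 1.1.2.1 (add P, ¬S):
                ○ open, literals {P=T, Q=T, S=F, T=F}.
              branch 1.1.2.2 (add ¬P, S):
                ○ open, literals {P=F, Q=T, S=T, T=F}.
      branch 1.2 (add ¬(¬Q ∧ (R ↔ P))):
        ¬(¬Q ∧ (R ↔ P)): β-rule — branch into ¬¬Q  //  ¬(R ↔ P).
          branch 1.2.1 (add ¬¬Q):
            ○ open, literals {Q=T}.
          branch 1.2.2 (add ¬(R ↔ P)):
            ¬(R ↔ P): β-rule — branch into R, ¬P  //  ¬R, P.
              branch 1.2.2.1 (add R, ¬P):
                ○ open, literals {P=F, R=T}.
              branch 1.2.2.2 (add ¬R, P):
                ○ open, literals {P=T, R=F}.
  branch 2 (add (Q ∧ S)):
    (Q ∧ S): α-rule — add Q, S.
    ○ open, literals {Q=T, S=T}.
0 branches closed, 10 open.
Each open branch fixes some atoms; the unmentioned ones are free. Counting distinct full assignments: branch {P=T, Q=F, S=T} (R, T) contributes 4 new; branch {P=F, Q=F, S=F} (R, T) contributes 4 new; branch {P=T, S=T, T=T} (R, Q) contributes 2 new; branch {P=F, S=F, T=T} (R, Q) contributes 2 new; branch {P=T, Q=T, S=F, T=F} (R) contributes 2 new; branch {P=F, Q=T, S=T, T=F} (R) contributes 2 new; branch {Q=T} (P, R, T, S) contributes 8 new; branch {P=F, R=T} (T, S, Q) contributes 2 new; branch {P=T, R=F} (T, S, Q) contributes 2 new; branch {Q=T, S=T} (P, R, T) contributes 0 new. Total: 28.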